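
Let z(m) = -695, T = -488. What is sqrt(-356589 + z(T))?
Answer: 2*I*sqrt(89321) ≈ 597.73*I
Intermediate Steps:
sqrt(-356589 + z(T)) = sqrt(-356589 - 695) = sqrt(-357284) = 2*I*sqrt(89321)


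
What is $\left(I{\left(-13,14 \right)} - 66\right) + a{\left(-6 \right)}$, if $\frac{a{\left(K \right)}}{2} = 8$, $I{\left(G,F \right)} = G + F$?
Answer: $-49$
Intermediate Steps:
$I{\left(G,F \right)} = F + G$
$a{\left(K \right)} = 16$ ($a{\left(K \right)} = 2 \cdot 8 = 16$)
$\left(I{\left(-13,14 \right)} - 66\right) + a{\left(-6 \right)} = \left(\left(14 - 13\right) - 66\right) + 16 = \left(1 - 66\right) + 16 = -65 + 16 = -49$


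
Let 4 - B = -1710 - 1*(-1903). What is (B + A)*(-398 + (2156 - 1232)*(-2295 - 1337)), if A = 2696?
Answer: -8414409562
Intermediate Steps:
B = -189 (B = 4 - (-1710 - 1*(-1903)) = 4 - (-1710 + 1903) = 4 - 1*193 = 4 - 193 = -189)
(B + A)*(-398 + (2156 - 1232)*(-2295 - 1337)) = (-189 + 2696)*(-398 + (2156 - 1232)*(-2295 - 1337)) = 2507*(-398 + 924*(-3632)) = 2507*(-398 - 3355968) = 2507*(-3356366) = -8414409562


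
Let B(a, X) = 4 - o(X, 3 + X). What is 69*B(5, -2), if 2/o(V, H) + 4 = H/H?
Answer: 322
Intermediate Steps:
o(V, H) = -2/3 (o(V, H) = 2/(-4 + H/H) = 2/(-4 + 1) = 2/(-3) = 2*(-1/3) = -2/3)
B(a, X) = 14/3 (B(a, X) = 4 - 1*(-2/3) = 4 + 2/3 = 14/3)
69*B(5, -2) = 69*(14/3) = 322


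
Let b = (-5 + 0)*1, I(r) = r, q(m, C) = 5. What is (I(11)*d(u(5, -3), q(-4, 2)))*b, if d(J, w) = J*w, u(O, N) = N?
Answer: 825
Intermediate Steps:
b = -5 (b = -5*1 = -5)
(I(11)*d(u(5, -3), q(-4, 2)))*b = (11*(-3*5))*(-5) = (11*(-15))*(-5) = -165*(-5) = 825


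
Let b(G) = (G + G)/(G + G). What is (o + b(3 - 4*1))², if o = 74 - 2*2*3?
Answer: 3969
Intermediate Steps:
b(G) = 1 (b(G) = (2*G)/((2*G)) = (2*G)*(1/(2*G)) = 1)
o = 62 (o = 74 - 4*3 = 74 - 1*12 = 74 - 12 = 62)
(o + b(3 - 4*1))² = (62 + 1)² = 63² = 3969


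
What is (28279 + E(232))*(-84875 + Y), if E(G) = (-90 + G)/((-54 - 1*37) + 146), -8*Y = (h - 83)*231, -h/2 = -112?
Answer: -1106839440077/440 ≈ -2.5155e+9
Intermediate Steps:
h = 224 (h = -2*(-112) = 224)
Y = -32571/8 (Y = -(224 - 83)*231/8 = -141*231/8 = -⅛*32571 = -32571/8 ≈ -4071.4)
E(G) = -18/11 + G/55 (E(G) = (-90 + G)/((-54 - 37) + 146) = (-90 + G)/(-91 + 146) = (-90 + G)/55 = (-90 + G)*(1/55) = -18/11 + G/55)
(28279 + E(232))*(-84875 + Y) = (28279 + (-18/11 + (1/55)*232))*(-84875 - 32571/8) = (28279 + (-18/11 + 232/55))*(-711571/8) = (28279 + 142/55)*(-711571/8) = (1555487/55)*(-711571/8) = -1106839440077/440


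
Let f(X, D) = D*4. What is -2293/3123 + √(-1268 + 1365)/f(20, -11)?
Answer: -2293/3123 - √97/44 ≈ -0.95807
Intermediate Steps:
f(X, D) = 4*D
-2293/3123 + √(-1268 + 1365)/f(20, -11) = -2293/3123 + √(-1268 + 1365)/((4*(-11))) = -2293*1/3123 + √97/(-44) = -2293/3123 + √97*(-1/44) = -2293/3123 - √97/44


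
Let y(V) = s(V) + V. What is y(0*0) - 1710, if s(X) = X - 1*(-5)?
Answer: -1705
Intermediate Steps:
s(X) = 5 + X (s(X) = X + 5 = 5 + X)
y(V) = 5 + 2*V (y(V) = (5 + V) + V = 5 + 2*V)
y(0*0) - 1710 = (5 + 2*(0*0)) - 1710 = (5 + 2*0) - 1710 = (5 + 0) - 1710 = 5 - 1710 = -1705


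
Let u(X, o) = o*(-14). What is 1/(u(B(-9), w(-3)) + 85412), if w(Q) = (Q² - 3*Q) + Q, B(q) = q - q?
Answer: 1/85202 ≈ 1.1737e-5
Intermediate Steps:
B(q) = 0
w(Q) = Q² - 2*Q
u(X, o) = -14*o
1/(u(B(-9), w(-3)) + 85412) = 1/(-(-42)*(-2 - 3) + 85412) = 1/(-(-42)*(-5) + 85412) = 1/(-14*15 + 85412) = 1/(-210 + 85412) = 1/85202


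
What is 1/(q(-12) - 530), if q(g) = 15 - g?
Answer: -1/503 ≈ -0.0019881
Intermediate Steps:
1/(q(-12) - 530) = 1/((15 - 1*(-12)) - 530) = 1/((15 + 12) - 530) = 1/(27 - 530) = 1/(-503) = -1/503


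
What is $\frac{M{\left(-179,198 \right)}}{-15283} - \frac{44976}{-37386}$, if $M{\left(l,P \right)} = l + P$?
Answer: $\frac{3691709}{3071883} \approx 1.2018$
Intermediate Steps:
$M{\left(l,P \right)} = P + l$
$\frac{M{\left(-179,198 \right)}}{-15283} - \frac{44976}{-37386} = \frac{198 - 179}{-15283} - \frac{44976}{-37386} = 19 \left(- \frac{1}{15283}\right) - - \frac{7496}{6231} = - \frac{19}{15283} + \frac{7496}{6231} = \frac{3691709}{3071883}$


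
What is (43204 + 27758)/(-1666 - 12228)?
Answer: -35481/6947 ≈ -5.1074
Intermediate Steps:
(43204 + 27758)/(-1666 - 12228) = 70962/(-13894) = 70962*(-1/13894) = -35481/6947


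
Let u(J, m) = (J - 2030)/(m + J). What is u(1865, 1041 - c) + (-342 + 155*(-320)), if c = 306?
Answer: -25969873/520 ≈ -49942.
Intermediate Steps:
u(J, m) = (-2030 + J)/(J + m)
u(1865, 1041 - c) + (-342 + 155*(-320)) = (-2030 + 1865)/(1865 + (1041 - 1*306)) + (-342 + 155*(-320)) = -165/(1865 + (1041 - 306)) + (-342 - 49600) = -165/(1865 + 735) - 49942 = -165/2600 - 49942 = (1/2600)*(-165) - 49942 = -33/520 - 49942 = -25969873/520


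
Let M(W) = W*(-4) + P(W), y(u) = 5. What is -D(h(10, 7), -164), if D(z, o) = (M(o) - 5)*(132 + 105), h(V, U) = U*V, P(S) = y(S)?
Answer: -155472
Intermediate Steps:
P(S) = 5
M(W) = 5 - 4*W (M(W) = W*(-4) + 5 = -4*W + 5 = 5 - 4*W)
D(z, o) = -948*o (D(z, o) = ((5 - 4*o) - 5)*(132 + 105) = -4*o*237 = -948*o)
-D(h(10, 7), -164) = -(-948)*(-164) = -1*155472 = -155472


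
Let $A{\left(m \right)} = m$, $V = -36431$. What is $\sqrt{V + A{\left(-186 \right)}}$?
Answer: $i \sqrt{36617} \approx 191.36 i$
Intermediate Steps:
$\sqrt{V + A{\left(-186 \right)}} = \sqrt{-36431 - 186} = \sqrt{-36617} = i \sqrt{36617}$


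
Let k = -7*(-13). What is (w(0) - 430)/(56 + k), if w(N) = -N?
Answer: -430/147 ≈ -2.9252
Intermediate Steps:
k = 91
(w(0) - 430)/(56 + k) = (-1*0 - 430)/(56 + 91) = (0 - 430)/147 = -430*1/147 = -430/147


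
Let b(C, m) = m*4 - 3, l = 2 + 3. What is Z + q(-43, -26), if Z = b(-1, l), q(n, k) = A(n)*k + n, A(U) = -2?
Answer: 26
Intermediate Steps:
l = 5
q(n, k) = n - 2*k (q(n, k) = -2*k + n = n - 2*k)
b(C, m) = -3 + 4*m (b(C, m) = 4*m - 3 = -3 + 4*m)
Z = 17 (Z = -3 + 4*5 = -3 + 20 = 17)
Z + q(-43, -26) = 17 + (-43 - 2*(-26)) = 17 + (-43 + 52) = 17 + 9 = 26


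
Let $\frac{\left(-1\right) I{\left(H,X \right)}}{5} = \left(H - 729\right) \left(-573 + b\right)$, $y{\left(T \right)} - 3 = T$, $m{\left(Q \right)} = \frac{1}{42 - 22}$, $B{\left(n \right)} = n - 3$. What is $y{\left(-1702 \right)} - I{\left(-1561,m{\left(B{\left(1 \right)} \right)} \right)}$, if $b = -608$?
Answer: $13520751$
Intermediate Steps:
$B{\left(n \right)} = -3 + n$
$m{\left(Q \right)} = \frac{1}{20}$
$y{\left(T \right)} = 3 + T$
$I{\left(H,X \right)} = -4304745 + 5905 H$ ($I{\left(H,X \right)} = - 5 \left(H - 729\right) \left(-573 - 608\right) = - 5 \left(-729 + H\right) \left(-1181\right) = - 5 \left(860949 - 1181 H\right) = -4304745 + 5905 H$)
$y{\left(-1702 \right)} - I{\left(-1561,m{\left(B{\left(1 \right)} \right)} \right)} = \left(3 - 1702\right) - \left(-4304745 + 5905 \left(-1561\right)\right) = -1699 - \left(-4304745 - 9217705\right) = -1699 - -13522450 = -1699 + 13522450 = 13520751$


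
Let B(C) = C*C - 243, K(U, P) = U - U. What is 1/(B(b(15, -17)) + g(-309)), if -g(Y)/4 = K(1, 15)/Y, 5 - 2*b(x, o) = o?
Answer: -1/122 ≈ -0.0081967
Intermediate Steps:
b(x, o) = 5/2 - o/2
K(U, P) = 0
g(Y) = 0 (g(Y) = -0/Y = -4*0 = 0)
B(C) = -243 + C² (B(C) = C² - 243 = -243 + C²)
1/(B(b(15, -17)) + g(-309)) = 1/((-243 + (5/2 - ½*(-17))²) + 0) = 1/((-243 + (5/2 + 17/2)²) + 0) = 1/((-243 + 11²) + 0) = 1/((-243 + 121) + 0) = 1/(-122 + 0) = 1/(-122) = -1/122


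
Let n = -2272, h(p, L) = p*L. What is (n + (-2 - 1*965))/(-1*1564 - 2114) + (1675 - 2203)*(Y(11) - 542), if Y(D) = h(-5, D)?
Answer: 1159367687/3678 ≈ 3.1522e+5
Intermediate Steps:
h(p, L) = L*p
Y(D) = -5*D (Y(D) = D*(-5) = -5*D)
(n + (-2 - 1*965))/(-1*1564 - 2114) + (1675 - 2203)*(Y(11) - 542) = (-2272 + (-2 - 1*965))/(-1*1564 - 2114) + (1675 - 2203)*(-5*11 - 542) = (-2272 + (-2 - 965))/(-1564 - 2114) - 528*(-55 - 542) = (-2272 - 967)/(-3678) - 528*(-597) = -3239*(-1/3678) + 315216 = 3239/3678 + 315216 = 1159367687/3678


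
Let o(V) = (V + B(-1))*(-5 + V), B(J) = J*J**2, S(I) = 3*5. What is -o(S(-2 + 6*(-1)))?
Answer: -140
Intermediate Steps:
S(I) = 15
B(J) = J**3
o(V) = (-1 + V)*(-5 + V) (o(V) = (V + (-1)**3)*(-5 + V) = (V - 1)*(-5 + V) = (-1 + V)*(-5 + V))
-o(S(-2 + 6*(-1))) = -(5 + 15**2 - 6*15) = -(5 + 225 - 90) = -1*140 = -140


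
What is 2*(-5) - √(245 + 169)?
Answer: -10 - 3*√46 ≈ -30.347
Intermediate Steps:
2*(-5) - √(245 + 169) = -10 - √414 = -10 - 3*√46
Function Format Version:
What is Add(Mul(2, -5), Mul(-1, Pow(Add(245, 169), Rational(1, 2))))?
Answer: Add(-10, Mul(-3, Pow(46, Rational(1, 2)))) ≈ -30.347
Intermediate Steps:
Add(Mul(2, -5), Mul(-1, Pow(Add(245, 169), Rational(1, 2)))) = Add(-10, Mul(-1, Pow(414, Rational(1, 2)))) = Add(-10, Mul(-1, Mul(3, Pow(46, Rational(1, 2))))) = Add(-10, Mul(-3, Pow(46, Rational(1, 2))))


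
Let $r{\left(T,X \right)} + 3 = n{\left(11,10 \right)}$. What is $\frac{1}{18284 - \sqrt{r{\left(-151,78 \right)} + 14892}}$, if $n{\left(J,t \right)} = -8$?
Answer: $\frac{18284}{334289775} + \frac{\sqrt{14881}}{334289775} \approx 5.506 \cdot 10^{-5}$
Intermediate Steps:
$r{\left(T,X \right)} = -11$ ($r{\left(T,X \right)} = -3 - 8 = -11$)
$\frac{1}{18284 - \sqrt{r{\left(-151,78 \right)} + 14892}} = \frac{1}{18284 - \sqrt{-11 + 14892}} = \frac{1}{18284 - \sqrt{14881}}$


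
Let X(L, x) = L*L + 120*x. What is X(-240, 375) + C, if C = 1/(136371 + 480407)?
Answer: 63281422801/616778 ≈ 1.0260e+5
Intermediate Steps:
X(L, x) = L**2 + 120*x
C = 1/616778 ≈ 1.6213e-6
X(-240, 375) + C = ((-240)**2 + 120*375) + 1/616778 = (57600 + 45000) + 1/616778 = 102600 + 1/616778 = 63281422801/616778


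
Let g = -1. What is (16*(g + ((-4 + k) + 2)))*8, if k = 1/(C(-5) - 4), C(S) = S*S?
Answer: -7936/21 ≈ -377.90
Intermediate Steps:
C(S) = S²
k = 1/21 (k = 1/((-5)² - 4) = 1/(25 - 4) = 1/21 ≈ 0.047619)
(16*(g + ((-4 + k) + 2)))*8 = (16*(-1 + ((-4 + 1/21) + 2)))*8 = (16*(-1 + (-83/21 + 2)))*8 = (16*(-1 - 41/21))*8 = (16*(-62/21))*8 = -992/21*8 = -7936/21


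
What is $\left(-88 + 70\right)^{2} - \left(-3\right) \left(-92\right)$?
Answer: $48$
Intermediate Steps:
$\left(-88 + 70\right)^{2} - \left(-3\right) \left(-92\right) = \left(-18\right)^{2} - 276 = 324 - 276 = 48$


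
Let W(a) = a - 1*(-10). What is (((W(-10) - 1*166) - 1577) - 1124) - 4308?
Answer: -7175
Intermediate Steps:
W(a) = 10 + a (W(a) = a + 10 = 10 + a)
(((W(-10) - 1*166) - 1577) - 1124) - 4308 = ((((10 - 10) - 1*166) - 1577) - 1124) - 4308 = (((0 - 166) - 1577) - 1124) - 4308 = ((-166 - 1577) - 1124) - 4308 = (-1743 - 1124) - 4308 = -2867 - 4308 = -7175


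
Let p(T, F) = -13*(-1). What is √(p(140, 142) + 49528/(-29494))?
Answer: √2461967409/14747 ≈ 3.3646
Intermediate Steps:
p(T, F) = 13
√(p(140, 142) + 49528/(-29494)) = √(13 + 49528/(-29494)) = √(13 + 49528*(-1/29494)) = √(13 - 24764/14747) = √(166947/14747) = √2461967409/14747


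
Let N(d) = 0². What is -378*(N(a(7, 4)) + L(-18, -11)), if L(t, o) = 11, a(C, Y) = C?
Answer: -4158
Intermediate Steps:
N(d) = 0
-378*(N(a(7, 4)) + L(-18, -11)) = -378*(0 + 11) = -378*11 = -4158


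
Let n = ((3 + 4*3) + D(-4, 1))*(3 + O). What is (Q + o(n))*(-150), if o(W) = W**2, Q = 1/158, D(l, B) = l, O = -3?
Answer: -75/79 ≈ -0.94937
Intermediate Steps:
Q = 1/158 ≈ 0.0063291
n = 0 (n = ((3 + 4*3) - 4)*(3 - 3) = ((3 + 12) - 4)*0 = (15 - 4)*0 = 11*0 = 0)
(Q + o(n))*(-150) = (1/158 + 0**2)*(-150) = (1/158 + 0)*(-150) = (1/158)*(-150) = -75/79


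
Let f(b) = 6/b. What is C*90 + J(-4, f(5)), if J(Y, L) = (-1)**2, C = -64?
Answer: -5759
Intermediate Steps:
J(Y, L) = 1
C*90 + J(-4, f(5)) = -64*90 + 1 = -5760 + 1 = -5759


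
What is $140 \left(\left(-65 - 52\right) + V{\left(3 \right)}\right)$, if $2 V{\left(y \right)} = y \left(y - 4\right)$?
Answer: $-16590$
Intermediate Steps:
$V{\left(y \right)} = \frac{y \left(-4 + y\right)}{2}$ ($V{\left(y \right)} = \frac{y \left(y - 4\right)}{2} = \frac{y \left(-4 + y\right)}{2}$)
$140 \left(\left(-65 - 52\right) + V{\left(3 \right)}\right) = 140 \left(\left(-65 - 52\right) + \frac{1}{2} \cdot 3 \left(-4 + 3\right)\right) = 140 \left(-117 + \frac{1}{2} \cdot 3 \left(-1\right)\right) = 140 \left(-117 - \frac{3}{2}\right) = 140 \left(- \frac{237}{2}\right) = -16590$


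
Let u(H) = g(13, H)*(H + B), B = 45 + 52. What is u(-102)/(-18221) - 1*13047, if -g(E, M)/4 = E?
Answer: -237729647/18221 ≈ -13047.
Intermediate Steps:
g(E, M) = -4*E
B = 97
u(H) = -5044 - 52*H (u(H) = (-4*13)*(H + 97) = -52*(97 + H) = -5044 - 52*H)
u(-102)/(-18221) - 1*13047 = (-5044 - 52*(-102))/(-18221) - 1*13047 = (-5044 + 5304)*(-1/18221) - 13047 = 260*(-1/18221) - 13047 = -260/18221 - 13047 = -237729647/18221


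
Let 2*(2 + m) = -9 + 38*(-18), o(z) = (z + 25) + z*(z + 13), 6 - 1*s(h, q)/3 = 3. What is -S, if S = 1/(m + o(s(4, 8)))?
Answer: 2/233 ≈ 0.0085837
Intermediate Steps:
s(h, q) = 9 (s(h, q) = 18 - 3*3 = 18 - 9 = 9)
o(z) = 25 + z + z*(13 + z) (o(z) = (25 + z) + z*(13 + z) = 25 + z + z*(13 + z))
m = -697/2 (m = -2 + (-9 + 38*(-18))/2 = -2 + (-9 - 684)/2 = -2 + (½)*(-693) = -2 - 693/2 = -697/2 ≈ -348.50)
S = -2/233 (S = 1/(-697/2 + (25 + 9² + 14*9)) = 1/(-697/2 + (25 + 81 + 126)) = 1/(-697/2 + 232) = 1/(-233/2) = -2/233 ≈ -0.0085837)
-S = -1*(-2/233) = 2/233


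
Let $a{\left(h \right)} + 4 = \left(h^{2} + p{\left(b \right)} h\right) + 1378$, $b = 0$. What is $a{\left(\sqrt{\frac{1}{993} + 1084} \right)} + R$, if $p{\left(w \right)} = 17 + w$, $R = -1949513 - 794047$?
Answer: $- \frac{2721914285}{993} + \frac{17 \sqrt{1068878109}}{993} \approx -2.7405 \cdot 10^{6}$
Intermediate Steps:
$R = -2743560$
$a{\left(h \right)} = 1374 + h^{2} + 17 h$ ($a{\left(h \right)} = -4 + \left(\left(h^{2} + \left(17 + 0\right) h\right) + 1378\right) = -4 + \left(\left(h^{2} + 17 h\right) + 1378\right) = -4 + \left(1378 + h^{2} + 17 h\right) = 1374 + h^{2} + 17 h$)
$a{\left(\sqrt{\frac{1}{993} + 1084} \right)} + R = \left(1374 + \left(\sqrt{\frac{1}{993} + 1084}\right)^{2} + 17 \sqrt{\frac{1}{993} + 1084}\right) - 2743560 = \left(1374 + \left(\sqrt{\frac{1076413}{993}}\right)^{2} + 17 \sqrt{\frac{1076413}{993}}\right) - 2743560 = \left(1374 + \left(\frac{\sqrt{1068878109}}{993}\right)^{2} + 17 \frac{\sqrt{1068878109}}{993}\right) - 2743560 = \left(1374 + \frac{1076413}{993} + \frac{17 \sqrt{1068878109}}{993}\right) - 2743560 = \left(\frac{2440795}{993} + \frac{17 \sqrt{1068878109}}{993}\right) - 2743560 = - \frac{2721914285}{993} + \frac{17 \sqrt{1068878109}}{993}$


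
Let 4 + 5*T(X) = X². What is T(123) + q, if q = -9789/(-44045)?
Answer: 133245914/44045 ≈ 3025.2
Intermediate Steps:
T(X) = -⅘ + X²/5
q = 9789/44045 (q = -9789*(-1/44045) = 9789/44045 ≈ 0.22225)
T(123) + q = (-⅘ + (⅕)*123²) + 9789/44045 = (-⅘ + (⅕)*15129) + 9789/44045 = (-⅘ + 15129/5) + 9789/44045 = 3025 + 9789/44045 = 133245914/44045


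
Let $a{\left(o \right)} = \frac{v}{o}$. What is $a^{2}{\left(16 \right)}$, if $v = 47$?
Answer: $\frac{2209}{256} \approx 8.6289$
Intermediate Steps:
$a{\left(o \right)} = \frac{47}{o}$
$a^{2}{\left(16 \right)} = \left(\frac{47}{16}\right)^{2} = \frac{2209}{256}$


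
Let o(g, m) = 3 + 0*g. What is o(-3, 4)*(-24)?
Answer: -72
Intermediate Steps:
o(g, m) = 3 (o(g, m) = 3 + 0 = 3)
o(-3, 4)*(-24) = 3*(-24) = -72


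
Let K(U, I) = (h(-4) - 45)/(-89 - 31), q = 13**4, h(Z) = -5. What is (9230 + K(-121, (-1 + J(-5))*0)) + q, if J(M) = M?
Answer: 453497/12 ≈ 37791.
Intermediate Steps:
q = 28561
K(U, I) = 5/12 (K(U, I) = (-5 - 45)/(-89 - 31) = -50/(-120) = -50*(-1/120) = 5/12)
(9230 + K(-121, (-1 + J(-5))*0)) + q = (9230 + 5/12) + 28561 = 110765/12 + 28561 = 453497/12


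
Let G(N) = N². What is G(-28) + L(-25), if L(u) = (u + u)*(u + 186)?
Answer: -7266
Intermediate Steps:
L(u) = 2*u*(186 + u) (L(u) = (2*u)*(186 + u) = 2*u*(186 + u))
G(-28) + L(-25) = (-28)² + 2*(-25)*(186 - 25) = 784 + 2*(-25)*161 = 784 - 8050 = -7266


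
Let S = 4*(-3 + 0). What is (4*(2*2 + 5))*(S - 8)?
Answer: -720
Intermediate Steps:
S = -12 (S = 4*(-3) = -12)
(4*(2*2 + 5))*(S - 8) = (4*(2*2 + 5))*(-12 - 8) = (4*(4 + 5))*(-20) = (4*9)*(-20) = 36*(-20) = -720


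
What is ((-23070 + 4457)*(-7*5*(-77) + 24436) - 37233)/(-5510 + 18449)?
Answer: -26580344/681 ≈ -39031.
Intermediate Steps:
((-23070 + 4457)*(-7*5*(-77) + 24436) - 37233)/(-5510 + 18449) = (-18613*(-35*(-77) + 24436) - 37233)/12939 = (-18613*(2695 + 24436) - 37233)*(1/12939) = (-18613*27131 - 37233)*(1/12939) = (-504989303 - 37233)*(1/12939) = -505026536*1/12939 = -26580344/681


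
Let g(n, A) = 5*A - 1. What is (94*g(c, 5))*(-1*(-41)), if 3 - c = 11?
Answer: 92496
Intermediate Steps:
c = -8 (c = 3 - 1*11 = 3 - 11 = -8)
g(n, A) = -1 + 5*A
(94*g(c, 5))*(-1*(-41)) = (94*(-1 + 5*5))*(-1*(-41)) = (94*(-1 + 25))*41 = (94*24)*41 = 2256*41 = 92496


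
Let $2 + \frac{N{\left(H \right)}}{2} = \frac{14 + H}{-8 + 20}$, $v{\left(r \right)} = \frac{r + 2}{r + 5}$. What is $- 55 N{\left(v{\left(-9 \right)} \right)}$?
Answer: $\frac{605}{8} \approx 75.625$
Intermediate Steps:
$v{\left(r \right)} = \frac{2 + r}{5 + r}$
$N{\left(H \right)} = - \frac{5}{3} + \frac{H}{6}$ ($N{\left(H \right)} = -4 + 2 \frac{14 + H}{-8 + 20} = -4 + 2 \frac{14 + H}{12} = -4 + 2 \left(14 + H\right) \frac{1}{12} = -4 + 2 \left(\frac{7}{6} + \frac{H}{12}\right) = -4 + \left(\frac{7}{3} + \frac{H}{6}\right) = - \frac{5}{3} + \frac{H}{6}$)
$- 55 N{\left(v{\left(-9 \right)} \right)} = - 55 \left(- \frac{5}{3} + \frac{\frac{1}{5 - 9} \left(2 - 9\right)}{6}\right) = - 55 \left(- \frac{5}{3} + \frac{\frac{1}{-4} \left(-7\right)}{6}\right) = - 55 \left(- \frac{5}{3} + \frac{\left(- \frac{1}{4}\right) \left(-7\right)}{6}\right) = - 55 \left(- \frac{5}{3} + \frac{1}{6} \cdot \frac{7}{4}\right) = - 55 \left(- \frac{5}{3} + \frac{7}{24}\right) = \left(-55\right) \left(- \frac{11}{8}\right) = \frac{605}{8}$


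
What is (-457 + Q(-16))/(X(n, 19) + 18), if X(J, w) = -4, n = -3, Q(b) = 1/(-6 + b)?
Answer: -10055/308 ≈ -32.646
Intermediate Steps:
(-457 + Q(-16))/(X(n, 19) + 18) = (-457 + 1/(-6 - 16))/(-4 + 18) = (-457 + 1/(-22))/14 = (-457 - 1/22)*(1/14) = -10055/22*1/14 = -10055/308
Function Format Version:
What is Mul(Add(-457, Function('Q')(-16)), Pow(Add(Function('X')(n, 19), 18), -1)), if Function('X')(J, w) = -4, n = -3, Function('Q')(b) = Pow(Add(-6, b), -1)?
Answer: Rational(-10055, 308) ≈ -32.646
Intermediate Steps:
Mul(Add(-457, Function('Q')(-16)), Pow(Add(Function('X')(n, 19), 18), -1)) = Mul(Add(-457, Pow(Add(-6, -16), -1)), Pow(Add(-4, 18), -1)) = Mul(Add(-457, Pow(-22, -1)), Pow(14, -1)) = Mul(Add(-457, Rational(-1, 22)), Rational(1, 14)) = Mul(Rational(-10055, 22), Rational(1, 14)) = Rational(-10055, 308)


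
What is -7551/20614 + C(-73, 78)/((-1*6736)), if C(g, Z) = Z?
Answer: -13117857/34713976 ≈ -0.37788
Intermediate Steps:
-7551/20614 + C(-73, 78)/((-1*6736)) = -7551/20614 + 78/((-1*6736)) = -7551*1/20614 + 78/(-6736) = -7551/20614 + 78*(-1/6736) = -7551/20614 - 39/3368 = -13117857/34713976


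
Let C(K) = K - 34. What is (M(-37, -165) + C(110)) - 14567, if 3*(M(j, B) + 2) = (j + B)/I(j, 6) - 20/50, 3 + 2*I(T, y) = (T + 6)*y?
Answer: -41086013/2835 ≈ -14492.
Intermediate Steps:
I(T, y) = -3/2 + y*(6 + T)/2 (I(T, y) = -3/2 + ((T + 6)*y)/2 = -3/2 + ((6 + T)*y)/2 = -3/2 + (y*(6 + T))/2 = -3/2 + y*(6 + T)/2)
C(K) = -34 + K
M(j, B) = -32/15 + (B + j)/(3*(33/2 + 3*j)) (M(j, B) = -2 + ((j + B)/(-3/2 + 3*6 + (1/2)*j*6) - 20/50)/3 = -2 + ((B + j)/(-3/2 + 18 + 3*j) - 20*1/50)/3 = -2 + ((B + j)/(33/2 + 3*j) - 2/5)/3 = -2 + (-2/5 + (B + j)/(33/2 + 3*j))/3 = -2 + (-2/15 + (B + j)/(3*(33/2 + 3*j))) = -32/15 + (B + j)/(3*(33/2 + 3*j)))
(M(-37, -165) + C(110)) - 14567 = (2*(-528 - 91*(-37) + 5*(-165))/(45*(11 + 2*(-37))) + (-34 + 110)) - 14567 = (2*(-528 + 3367 - 825)/(45*(11 - 74)) + 76) - 14567 = ((2/45)*2014/(-63) + 76) - 14567 = ((2/45)*(-1/63)*2014 + 76) - 14567 = (-4028/2835 + 76) - 14567 = 211432/2835 - 14567 = -41086013/2835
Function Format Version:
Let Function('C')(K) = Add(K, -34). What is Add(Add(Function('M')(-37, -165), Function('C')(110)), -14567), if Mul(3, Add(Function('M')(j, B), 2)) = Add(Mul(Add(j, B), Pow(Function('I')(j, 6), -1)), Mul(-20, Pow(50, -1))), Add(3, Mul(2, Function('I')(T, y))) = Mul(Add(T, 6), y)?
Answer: Rational(-41086013, 2835) ≈ -14492.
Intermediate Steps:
Function('I')(T, y) = Add(Rational(-3, 2), Mul(Rational(1, 2), y, Add(6, T))) (Function('I')(T, y) = Add(Rational(-3, 2), Mul(Rational(1, 2), Mul(Add(T, 6), y))) = Add(Rational(-3, 2), Mul(Rational(1, 2), Mul(Add(6, T), y))) = Add(Rational(-3, 2), Mul(Rational(1, 2), Mul(y, Add(6, T)))) = Add(Rational(-3, 2), Mul(Rational(1, 2), y, Add(6, T))))
Function('C')(K) = Add(-34, K)
Function('M')(j, B) = Add(Rational(-32, 15), Mul(Rational(1, 3), Pow(Add(Rational(33, 2), Mul(3, j)), -1), Add(B, j))) (Function('M')(j, B) = Add(-2, Mul(Rational(1, 3), Add(Mul(Add(j, B), Pow(Add(Rational(-3, 2), Mul(3, 6), Mul(Rational(1, 2), j, 6)), -1)), Mul(-20, Pow(50, -1))))) = Add(-2, Mul(Rational(1, 3), Add(Mul(Add(B, j), Pow(Add(Rational(-3, 2), 18, Mul(3, j)), -1)), Mul(-20, Rational(1, 50))))) = Add(-2, Mul(Rational(1, 3), Add(Mul(Add(B, j), Pow(Add(Rational(33, 2), Mul(3, j)), -1)), Rational(-2, 5)))) = Add(-2, Mul(Rational(1, 3), Add(Mul(Pow(Add(Rational(33, 2), Mul(3, j)), -1), Add(B, j)), Rational(-2, 5)))) = Add(-2, Mul(Rational(1, 3), Add(Rational(-2, 5), Mul(Pow(Add(Rational(33, 2), Mul(3, j)), -1), Add(B, j))))) = Add(-2, Add(Rational(-2, 15), Mul(Rational(1, 3), Pow(Add(Rational(33, 2), Mul(3, j)), -1), Add(B, j)))) = Add(Rational(-32, 15), Mul(Rational(1, 3), Pow(Add(Rational(33, 2), Mul(3, j)), -1), Add(B, j))))
Add(Add(Function('M')(-37, -165), Function('C')(110)), -14567) = Add(Add(Mul(Rational(2, 45), Pow(Add(11, Mul(2, -37)), -1), Add(-528, Mul(-91, -37), Mul(5, -165))), Add(-34, 110)), -14567) = Add(Add(Mul(Rational(2, 45), Pow(Add(11, -74), -1), Add(-528, 3367, -825)), 76), -14567) = Add(Add(Mul(Rational(2, 45), Pow(-63, -1), 2014), 76), -14567) = Add(Add(Mul(Rational(2, 45), Rational(-1, 63), 2014), 76), -14567) = Add(Add(Rational(-4028, 2835), 76), -14567) = Add(Rational(211432, 2835), -14567) = Rational(-41086013, 2835)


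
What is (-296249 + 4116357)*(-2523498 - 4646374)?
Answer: -27389685386176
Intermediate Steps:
(-296249 + 4116357)*(-2523498 - 4646374) = 3820108*(-7169872) = -27389685386176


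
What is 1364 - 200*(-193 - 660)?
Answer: 171964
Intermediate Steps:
1364 - 200*(-193 - 660) = 1364 - 200*(-853) = 1364 + 170600 = 171964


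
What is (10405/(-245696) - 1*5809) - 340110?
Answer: -84990925029/245696 ≈ -3.4592e+5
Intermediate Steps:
(10405/(-245696) - 1*5809) - 340110 = (10405*(-1/245696) - 5809) - 340110 = (-10405/245696 - 5809) - 340110 = -1427258469/245696 - 340110 = -84990925029/245696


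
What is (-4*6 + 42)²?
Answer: 324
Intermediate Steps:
(-4*6 + 42)² = (-24 + 42)² = 18² = 324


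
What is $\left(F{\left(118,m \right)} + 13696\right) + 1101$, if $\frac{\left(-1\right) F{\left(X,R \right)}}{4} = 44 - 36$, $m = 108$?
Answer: $14765$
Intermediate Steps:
$F{\left(X,R \right)} = -32$ ($F{\left(X,R \right)} = - 4 \left(44 - 36\right) = \left(-4\right) 8 = -32$)
$\left(F{\left(118,m \right)} + 13696\right) + 1101 = \left(-32 + 13696\right) + 1101 = 13664 + 1101 = 14765$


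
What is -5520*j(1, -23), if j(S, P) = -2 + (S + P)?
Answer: 132480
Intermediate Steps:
j(S, P) = -2 + P + S (j(S, P) = -2 + (P + S) = -2 + P + S)
-5520*j(1, -23) = -5520*(-2 - 23 + 1) = -5520*(-24) = 132480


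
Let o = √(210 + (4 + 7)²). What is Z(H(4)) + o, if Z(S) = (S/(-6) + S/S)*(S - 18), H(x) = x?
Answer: -14/3 + √331 ≈ 13.527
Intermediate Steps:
Z(S) = (1 - S/6)*(-18 + S) (Z(S) = (S*(-⅙) + 1)*(-18 + S) = (-S/6 + 1)*(-18 + S) = (1 - S/6)*(-18 + S))
o = √331 (o = √(210 + 11²) = √(210 + 121) = √331 ≈ 18.193)
Z(H(4)) + o = (-18 + 4*4 - ⅙*4²) + √331 = (-18 + 16 - ⅙*16) + √331 = (-18 + 16 - 8/3) + √331 = -14/3 + √331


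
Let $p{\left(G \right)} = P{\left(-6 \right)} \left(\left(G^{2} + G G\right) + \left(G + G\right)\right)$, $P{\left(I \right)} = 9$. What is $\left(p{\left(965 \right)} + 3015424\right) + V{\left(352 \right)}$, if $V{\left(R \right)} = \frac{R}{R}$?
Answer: $19794845$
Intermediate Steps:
$V{\left(R \right)} = 1$
$p{\left(G \right)} = 18 G + 18 G^{2}$ ($p{\left(G \right)} = 9 \left(\left(G^{2} + G G\right) + \left(G + G\right)\right) = 9 \left(\left(G^{2} + G^{2}\right) + 2 G\right) = 9 \left(2 G^{2} + 2 G\right) = 9 \left(2 G + 2 G^{2}\right) = 18 G + 18 G^{2}$)
$\left(p{\left(965 \right)} + 3015424\right) + V{\left(352 \right)} = \left(18 \cdot 965 \left(1 + 965\right) + 3015424\right) + 1 = \left(18 \cdot 965 \cdot 966 + 3015424\right) + 1 = \left(16779420 + 3015424\right) + 1 = 19794844 + 1 = 19794845$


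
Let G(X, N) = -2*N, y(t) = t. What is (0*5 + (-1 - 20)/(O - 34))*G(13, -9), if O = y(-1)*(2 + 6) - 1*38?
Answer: 189/40 ≈ 4.7250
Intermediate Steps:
O = -46 (O = -(2 + 6) - 1*38 = -1*8 - 38 = -8 - 38 = -46)
(0*5 + (-1 - 20)/(O - 34))*G(13, -9) = (0*5 + (-1 - 20)/(-46 - 34))*(-2*(-9)) = (0 - 21/(-80))*18 = (0 - 21*(-1/80))*18 = (0 + 21/80)*18 = (21/80)*18 = 189/40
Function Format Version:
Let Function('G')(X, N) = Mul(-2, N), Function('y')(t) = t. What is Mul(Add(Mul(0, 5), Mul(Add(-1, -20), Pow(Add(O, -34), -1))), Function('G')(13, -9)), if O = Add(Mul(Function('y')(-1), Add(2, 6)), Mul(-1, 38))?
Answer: Rational(189, 40) ≈ 4.7250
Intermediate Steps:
O = -46 (O = Add(Mul(-1, Add(2, 6)), Mul(-1, 38)) = Add(Mul(-1, 8), -38) = Add(-8, -38) = -46)
Mul(Add(Mul(0, 5), Mul(Add(-1, -20), Pow(Add(O, -34), -1))), Function('G')(13, -9)) = Mul(Add(Mul(0, 5), Mul(Add(-1, -20), Pow(Add(-46, -34), -1))), Mul(-2, -9)) = Mul(Add(0, Mul(-21, Pow(-80, -1))), 18) = Mul(Add(0, Mul(-21, Rational(-1, 80))), 18) = Mul(Add(0, Rational(21, 80)), 18) = Mul(Rational(21, 80), 18) = Rational(189, 40)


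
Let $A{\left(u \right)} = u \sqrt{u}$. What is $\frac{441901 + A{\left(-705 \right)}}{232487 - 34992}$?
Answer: $\frac{441901}{197495} - \frac{141 i \sqrt{705}}{39499} \approx 2.2375 - 0.094782 i$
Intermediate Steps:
$A{\left(u \right)} = u^{\frac{3}{2}}$
$\frac{441901 + A{\left(-705 \right)}}{232487 - 34992} = \frac{441901 + \left(-705\right)^{\frac{3}{2}}}{232487 - 34992} = \frac{441901 - 705 i \sqrt{705}}{197495} = \left(441901 - 705 i \sqrt{705}\right) \frac{1}{197495} = \frac{441901}{197495} - \frac{141 i \sqrt{705}}{39499}$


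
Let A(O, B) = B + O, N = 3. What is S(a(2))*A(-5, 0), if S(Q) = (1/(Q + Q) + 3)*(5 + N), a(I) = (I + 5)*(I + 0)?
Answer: -850/7 ≈ -121.43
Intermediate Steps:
a(I) = I*(5 + I) (a(I) = (5 + I)*I = I*(5 + I))
S(Q) = 24 + 4/Q (S(Q) = (1/(Q + Q) + 3)*(5 + 3) = (1/(2*Q) + 3)*8 = (3 + 1/(2*Q))*8 = 24 + 4/Q)
S(a(2))*A(-5, 0) = (24 + 4/((2*(5 + 2))))*(0 - 5) = (24 + 4/((2*7)))*(-5) = (24 + 4/14)*(-5) = (24 + 4*(1/14))*(-5) = (24 + 2/7)*(-5) = (170/7)*(-5) = -850/7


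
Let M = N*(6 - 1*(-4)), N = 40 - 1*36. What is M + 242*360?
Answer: 87160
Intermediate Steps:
N = 4 (N = 40 - 36 = 4)
M = 40 (M = 4*(6 - 1*(-4)) = 4*(6 + 4) = 4*10 = 40)
M + 242*360 = 40 + 242*360 = 40 + 87120 = 87160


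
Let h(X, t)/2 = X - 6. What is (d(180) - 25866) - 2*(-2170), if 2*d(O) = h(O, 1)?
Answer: -21352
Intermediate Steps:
h(X, t) = -12 + 2*X (h(X, t) = 2*(X - 6) = 2*(-6 + X) = -12 + 2*X)
d(O) = -6 + O (d(O) = (-12 + 2*O)/2 = -6 + O)
(d(180) - 25866) - 2*(-2170) = ((-6 + 180) - 25866) - 2*(-2170) = (174 - 25866) + 4340 = -25692 + 4340 = -21352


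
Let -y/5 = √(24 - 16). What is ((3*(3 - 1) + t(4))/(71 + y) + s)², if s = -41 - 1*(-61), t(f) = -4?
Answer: 9401630244/23435281 + 3878480*√2/23435281 ≈ 401.41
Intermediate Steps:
y = -10*√2 (y = -5*√(24 - 16) = -10*√2 ≈ -14.142)
s = 20 (s = -41 + 61 = 20)
((3*(3 - 1) + t(4))/(71 + y) + s)² = ((3*(3 - 1) - 4)/(71 - 10*√2) + 20)² = ((3*2 - 4)/(71 - 10*√2) + 20)² = ((6 - 4)/(71 - 10*√2) + 20)² = (2/(71 - 10*√2) + 20)² = (20 + 2/(71 - 10*√2))²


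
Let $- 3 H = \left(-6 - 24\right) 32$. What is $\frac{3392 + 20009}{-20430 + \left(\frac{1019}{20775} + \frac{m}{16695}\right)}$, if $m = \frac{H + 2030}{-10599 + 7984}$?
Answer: $- \frac{282990790471725}{247061577883819} \approx -1.1454$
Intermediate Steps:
$H = 320$ ($H = - \frac{\left(-6 - 24\right) 32}{3} = - \frac{\left(-30\right) 32}{3} = \left(- \frac{1}{3}\right) \left(-960\right) = 320$)
$m = - \frac{470}{523}$ ($m = \frac{320 + 2030}{-10599 + 7984} = \frac{2350}{-2615} = 2350 \left(- \frac{1}{2615}\right) = - \frac{470}{523} \approx -0.89866$)
$\frac{3392 + 20009}{-20430 + \left(\frac{1019}{20775} + \frac{m}{16695}\right)} = \frac{3392 + 20009}{-20430 + \left(\frac{1019}{20775} - \frac{470}{523 \cdot 16695}\right)} = \frac{23401}{-20430 + \left(1019 \cdot \frac{1}{20775} - \frac{94}{1746297}\right)} = \frac{23401}{-20430 + \left(\frac{1019}{20775} - \frac{94}{1746297}\right)} = \frac{23401}{-20430 + \frac{592507931}{12093106725}} = \frac{23401}{- \frac{247061577883819}{12093106725}} = 23401 \left(- \frac{12093106725}{247061577883819}\right) = - \frac{282990790471725}{247061577883819}$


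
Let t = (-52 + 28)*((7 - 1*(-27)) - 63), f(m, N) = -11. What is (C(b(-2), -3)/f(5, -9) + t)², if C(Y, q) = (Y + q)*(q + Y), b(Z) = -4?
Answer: 57866449/121 ≈ 4.7824e+5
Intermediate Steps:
C(Y, q) = (Y + q)² (C(Y, q) = (Y + q)*(Y + q) = (Y + q)²)
t = 696 (t = -24*((7 + 27) - 63) = -24*(34 - 63) = -24*(-29) = 696)
(C(b(-2), -3)/f(5, -9) + t)² = ((-4 - 3)²/(-11) + 696)² = ((-7)²*(-1/11) + 696)² = (49*(-1/11) + 696)² = (-49/11 + 696)² = (7607/11)² = 57866449/121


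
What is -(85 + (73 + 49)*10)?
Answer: -1305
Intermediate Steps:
-(85 + (73 + 49)*10) = -(85 + 122*10) = -(85 + 1220) = -1*1305 = -1305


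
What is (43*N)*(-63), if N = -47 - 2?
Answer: 132741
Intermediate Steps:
N = -49
(43*N)*(-63) = (43*(-49))*(-63) = -2107*(-63) = 132741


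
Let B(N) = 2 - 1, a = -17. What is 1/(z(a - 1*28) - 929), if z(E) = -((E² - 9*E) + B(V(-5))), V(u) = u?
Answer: -1/3360 ≈ -0.00029762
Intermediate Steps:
B(N) = 1
z(E) = -1 - E² + 9*E (z(E) = -((E² - 9*E) + 1) = -(1 + E² - 9*E) = -1 - E² + 9*E)
1/(z(a - 1*28) - 929) = 1/((-1 - (-17 - 1*28)² + 9*(-17 - 1*28)) - 929) = 1/((-1 - (-17 - 28)² + 9*(-17 - 28)) - 929) = 1/((-1 - 1*(-45)² + 9*(-45)) - 929) = 1/((-1 - 1*2025 - 405) - 929) = 1/((-1 - 2025 - 405) - 929) = 1/(-2431 - 929) = 1/(-3360) = -1/3360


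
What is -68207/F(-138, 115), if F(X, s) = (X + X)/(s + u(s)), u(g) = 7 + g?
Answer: 5388353/92 ≈ 58569.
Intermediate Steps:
F(X, s) = 2*X/(7 + 2*s) (F(X, s) = (X + X)/(s + (7 + s)) = (2*X)/(7 + 2*s) = 2*X/(7 + 2*s))
-68207/F(-138, 115) = -68207/(2*(-138)/(7 + 2*115)) = -68207/(2*(-138)/(7 + 230)) = -68207/(2*(-138)/237) = -68207/(2*(-138)*(1/237)) = -68207/(-92/79) = -68207*(-79/92) = 5388353/92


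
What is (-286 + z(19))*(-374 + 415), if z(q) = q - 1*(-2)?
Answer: -10865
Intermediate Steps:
z(q) = 2 + q (z(q) = q + 2 = 2 + q)
(-286 + z(19))*(-374 + 415) = (-286 + (2 + 19))*(-374 + 415) = (-286 + 21)*41 = -265*41 = -10865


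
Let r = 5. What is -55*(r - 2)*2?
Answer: -330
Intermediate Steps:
-55*(r - 2)*2 = -55*(5 - 2)*2 = -165*2 = -55*6 = -330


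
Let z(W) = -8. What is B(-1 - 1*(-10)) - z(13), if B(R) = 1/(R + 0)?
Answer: 73/9 ≈ 8.1111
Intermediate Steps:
B(R) = 1/R
B(-1 - 1*(-10)) - z(13) = 1/(-1 - 1*(-10)) - 1*(-8) = 1/(-1 + 10) + 8 = 1/9 + 8 = ⅑ + 8 = 73/9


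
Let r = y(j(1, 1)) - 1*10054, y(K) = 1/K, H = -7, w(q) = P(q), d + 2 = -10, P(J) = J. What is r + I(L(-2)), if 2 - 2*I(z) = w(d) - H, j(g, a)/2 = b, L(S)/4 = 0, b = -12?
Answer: -241213/24 ≈ -10051.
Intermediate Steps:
L(S) = 0 (L(S) = 4*0 = 0)
j(g, a) = -24 (j(g, a) = 2*(-12) = -24)
d = -12 (d = -2 - 10 = -12)
w(q) = q
I(z) = 7/2 (I(z) = 1 - (-12 - 1*(-7))/2 = 1 - (-12 + 7)/2 = 1 - ½*(-5) = 1 + 5/2 = 7/2)
r = -241297/24 (r = 1/(-24) - 1*10054 = -1/24 - 10054 = -241297/24 ≈ -10054.)
r + I(L(-2)) = -241297/24 + 7/2 = -241213/24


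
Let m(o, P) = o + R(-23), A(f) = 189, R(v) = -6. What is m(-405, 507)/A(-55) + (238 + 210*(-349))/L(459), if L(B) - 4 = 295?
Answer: -4643239/18837 ≈ -246.50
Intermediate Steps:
L(B) = 299 (L(B) = 4 + 295 = 299)
m(o, P) = -6 + o (m(o, P) = o - 6 = -6 + o)
m(-405, 507)/A(-55) + (238 + 210*(-349))/L(459) = (-6 - 405)/189 + (238 + 210*(-349))/299 = -411*1/189 + (238 - 73290)*(1/299) = -137/63 - 73052*1/299 = -137/63 - 73052/299 = -4643239/18837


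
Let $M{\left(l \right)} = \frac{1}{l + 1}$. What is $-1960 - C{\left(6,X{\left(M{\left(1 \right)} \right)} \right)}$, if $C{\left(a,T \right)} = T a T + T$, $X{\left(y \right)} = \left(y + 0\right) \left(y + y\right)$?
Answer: $-1962$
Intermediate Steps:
$M{\left(l \right)} = \frac{1}{1 + l}$
$X{\left(y \right)} = 2 y^{2}$ ($X{\left(y \right)} = y 2 y = 2 y^{2}$)
$C{\left(a,T \right)} = T + a T^{2}$ ($C{\left(a,T \right)} = a T^{2} + T = T + a T^{2}$)
$-1960 - C{\left(6,X{\left(M{\left(1 \right)} \right)} \right)} = -1960 - 2 \left(\frac{1}{1 + 1}\right)^{2} \left(1 + 2 \left(\frac{1}{1 + 1}\right)^{2} \cdot 6\right) = -1960 - 2 \left(\frac{1}{2}\right)^{2} \left(1 + 2 \left(\frac{1}{2}\right)^{2} \cdot 6\right) = -1960 - \frac{2}{4} \left(1 + \frac{2}{4} \cdot 6\right) = -1960 - 2 \cdot \frac{1}{4} \left(1 + 2 \cdot \frac{1}{4} \cdot 6\right) = -1960 - \frac{1 + \frac{1}{2} \cdot 6}{2} = -1960 - \frac{1 + 3}{2} = -1960 - \frac{1}{2} \cdot 4 = -1960 - 2 = -1962$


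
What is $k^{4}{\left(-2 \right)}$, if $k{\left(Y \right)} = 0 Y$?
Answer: $0$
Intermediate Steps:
$k{\left(Y \right)} = 0$
$k^{4}{\left(-2 \right)} = 0^{4} = 0$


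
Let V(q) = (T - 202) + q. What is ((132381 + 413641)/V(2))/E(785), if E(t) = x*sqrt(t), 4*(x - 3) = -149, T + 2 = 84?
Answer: 1092044*sqrt(785)/6345155 ≈ 4.8221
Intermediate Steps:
T = 82 (T = -2 + 84 = 82)
x = -137/4 (x = 3 + (1/4)*(-149) = 3 - 149/4 = -137/4 ≈ -34.250)
V(q) = -120 + q (V(q) = (82 - 202) + q = -120 + q)
E(t) = -137*sqrt(t)/4
((132381 + 413641)/V(2))/E(785) = ((132381 + 413641)/(-120 + 2))/((-137*sqrt(785)/4)) = (546022/(-118))*(-4*sqrt(785)/107545) = (546022*(-1/118))*(-4*sqrt(785)/107545) = -(-1092044)*sqrt(785)/6345155 = 1092044*sqrt(785)/6345155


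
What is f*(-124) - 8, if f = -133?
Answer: 16484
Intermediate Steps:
f*(-124) - 8 = -133*(-124) - 8 = 16492 - 8 = 16484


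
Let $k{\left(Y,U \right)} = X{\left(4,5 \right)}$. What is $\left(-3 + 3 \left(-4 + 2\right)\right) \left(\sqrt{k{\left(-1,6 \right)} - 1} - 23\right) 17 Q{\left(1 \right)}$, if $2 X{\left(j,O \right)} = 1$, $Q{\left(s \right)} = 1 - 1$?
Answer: $0$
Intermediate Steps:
$Q{\left(s \right)} = 0$
$X{\left(j,O \right)} = \frac{1}{2}$ ($X{\left(j,O \right)} = \frac{1}{2} \cdot 1 = \frac{1}{2}$)
$k{\left(Y,U \right)} = \frac{1}{2}$
$\left(-3 + 3 \left(-4 + 2\right)\right) \left(\sqrt{k{\left(-1,6 \right)} - 1} - 23\right) 17 Q{\left(1 \right)} = \left(-3 + 3 \left(-4 + 2\right)\right) \left(\sqrt{\frac{1}{2} - 1} - 23\right) 17 \cdot 0 = \left(-3 + 3 \left(-2\right)\right) \left(\sqrt{- \frac{1}{2}} - 23\right) 17 \cdot 0 = \left(-3 - 6\right) \left(\frac{i \sqrt{2}}{2} - 23\right) 17 \cdot 0 = - 9 \left(-23 + \frac{i \sqrt{2}}{2}\right) 17 \cdot 0 = \left(207 - \frac{9 i \sqrt{2}}{2}\right) 17 \cdot 0 = \left(3519 - \frac{153 i \sqrt{2}}{2}\right) 0 = 0$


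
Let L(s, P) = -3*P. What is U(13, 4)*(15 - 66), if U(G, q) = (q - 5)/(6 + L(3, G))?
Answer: -17/11 ≈ -1.5455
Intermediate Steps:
U(G, q) = (-5 + q)/(6 - 3*G) (U(G, q) = (q - 5)/(6 - 3*G) = (-5 + q)/(6 - 3*G))
U(13, 4)*(15 - 66) = ((5 - 1*4)/(3*(-2 + 13)))*(15 - 66) = ((⅓)*(5 - 4)/11)*(-51) = ((⅓)*(1/11)*1)*(-51) = (1/33)*(-51) = -17/11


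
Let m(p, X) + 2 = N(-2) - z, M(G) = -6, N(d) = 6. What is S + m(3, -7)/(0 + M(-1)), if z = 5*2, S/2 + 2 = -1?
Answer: -5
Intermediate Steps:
S = -6 (S = -4 + 2*(-1) = -4 - 2 = -6)
z = 10
m(p, X) = -6 (m(p, X) = -2 + (6 - 1*10) = -2 + (6 - 10) = -2 - 4 = -6)
S + m(3, -7)/(0 + M(-1)) = -6 - 6/(0 - 6) = -6 - 6/(-6) = -6 - 6*(-1/6) = -6 + 1 = -5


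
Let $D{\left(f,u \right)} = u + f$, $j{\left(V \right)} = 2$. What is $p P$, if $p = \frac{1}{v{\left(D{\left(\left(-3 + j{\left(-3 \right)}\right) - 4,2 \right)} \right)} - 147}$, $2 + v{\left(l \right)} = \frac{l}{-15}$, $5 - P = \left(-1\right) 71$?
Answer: $- \frac{95}{186} \approx -0.51075$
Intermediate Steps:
$P = 76$ ($P = 5 - \left(-1\right) 71 = 5 - -71 = 5 + 71 = 76$)
$D{\left(f,u \right)} = f + u$
$v{\left(l \right)} = -2 - \frac{l}{15}$ ($v{\left(l \right)} = -2 + \frac{l}{-15} = -2 + l \left(- \frac{1}{15}\right) = -2 - \frac{l}{15}$)
$p = - \frac{5}{744}$ ($p = \frac{1}{\left(-2 - \frac{\left(\left(-3 + 2\right) - 4\right) + 2}{15}\right) - 147} = \frac{1}{\left(-2 - \frac{\left(-1 - 4\right) + 2}{15}\right) - 147} = \frac{1}{\left(-2 - \frac{-5 + 2}{15}\right) - 147} = \frac{1}{\left(-2 - - \frac{1}{5}\right) - 147} = \frac{1}{\left(-2 + \frac{1}{5}\right) - 147} = \frac{1}{- \frac{9}{5} - 147} = \frac{1}{- \frac{744}{5}} = - \frac{5}{744} \approx -0.0067204$)
$p P = \left(- \frac{5}{744}\right) 76 = - \frac{95}{186}$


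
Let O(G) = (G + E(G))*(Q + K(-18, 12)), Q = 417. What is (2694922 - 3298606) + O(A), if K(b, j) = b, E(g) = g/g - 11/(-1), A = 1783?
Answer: 112521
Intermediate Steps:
E(g) = 12 (E(g) = 1 - 11*(-1) = 1 + 11 = 12)
O(G) = 4788 + 399*G (O(G) = (G + 12)*(417 - 18) = (12 + G)*399 = 4788 + 399*G)
(2694922 - 3298606) + O(A) = (2694922 - 3298606) + (4788 + 399*1783) = -603684 + (4788 + 711417) = -603684 + 716205 = 112521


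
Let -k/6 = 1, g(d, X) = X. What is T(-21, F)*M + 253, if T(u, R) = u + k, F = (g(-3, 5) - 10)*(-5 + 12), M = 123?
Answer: -3068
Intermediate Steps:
k = -6 (k = -6*1 = -6)
F = -35 (F = (5 - 10)*(-5 + 12) = -5*7 = -35)
T(u, R) = -6 + u (T(u, R) = u - 6 = -6 + u)
T(-21, F)*M + 253 = (-6 - 21)*123 + 253 = -27*123 + 253 = -3321 + 253 = -3068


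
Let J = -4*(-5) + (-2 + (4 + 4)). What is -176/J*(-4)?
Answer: 352/13 ≈ 27.077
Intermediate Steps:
J = 26 (J = 20 + (-2 + 8) = 20 + 6 = 26)
-176/J*(-4) = -176/26*(-4) = -8*11/13*(-4) = -88/13*(-4) = 352/13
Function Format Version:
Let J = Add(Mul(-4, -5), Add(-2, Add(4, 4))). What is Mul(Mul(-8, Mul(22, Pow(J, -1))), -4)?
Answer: Rational(352, 13) ≈ 27.077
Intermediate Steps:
J = 26 (J = Add(20, Add(-2, 8)) = Add(20, 6) = 26)
Mul(Mul(-8, Mul(22, Pow(J, -1))), -4) = Mul(Mul(-8, Mul(22, Pow(26, -1))), -4) = Mul(Mul(-8, Mul(22, Rational(1, 26))), -4) = Mul(Mul(-8, Rational(11, 13)), -4) = Mul(Rational(-88, 13), -4) = Rational(352, 13)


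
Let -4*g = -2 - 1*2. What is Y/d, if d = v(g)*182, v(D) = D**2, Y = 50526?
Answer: 3609/13 ≈ 277.62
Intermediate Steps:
g = 1 (g = -(-2 - 1*2)/4 = -(-2 - 2)/4 = -1/4*(-4) = 1)
d = 182 (d = 1**2*182 = 1*182 = 182)
Y/d = 50526/182 = 50526*(1/182) = 3609/13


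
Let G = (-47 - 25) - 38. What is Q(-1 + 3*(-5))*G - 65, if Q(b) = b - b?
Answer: -65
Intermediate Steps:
G = -110 (G = -72 - 38 = -110)
Q(b) = 0
Q(-1 + 3*(-5))*G - 65 = 0*(-110) - 65 = 0 - 65 = -65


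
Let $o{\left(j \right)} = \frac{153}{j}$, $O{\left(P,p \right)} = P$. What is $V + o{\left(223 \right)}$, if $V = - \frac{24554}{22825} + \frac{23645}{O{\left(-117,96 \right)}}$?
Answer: $- \frac{120584506964}{595527075} \approx -202.48$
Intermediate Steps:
$V = - \frac{542569943}{2670525}$ ($V = - \frac{24554}{22825} + \frac{23645}{-117} = \left(-24554\right) \frac{1}{22825} + 23645 \left(- \frac{1}{117}\right) = - \frac{24554}{22825} - \frac{23645}{117} = - \frac{542569943}{2670525} \approx -203.17$)
$V + o{\left(223 \right)} = - \frac{542569943}{2670525} + \frac{153}{223} = - \frac{120584506964}{595527075}$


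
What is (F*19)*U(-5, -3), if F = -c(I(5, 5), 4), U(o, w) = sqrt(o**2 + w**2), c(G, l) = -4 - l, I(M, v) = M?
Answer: 152*sqrt(34) ≈ 886.30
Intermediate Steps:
F = 8 (F = -(-4 - 1*4) = -(-4 - 4) = -1*(-8) = 8)
(F*19)*U(-5, -3) = (8*19)*sqrt((-5)**2 + (-3)**2) = 152*sqrt(25 + 9) = 152*sqrt(34)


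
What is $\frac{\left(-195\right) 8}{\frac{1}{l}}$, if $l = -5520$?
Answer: $8611200$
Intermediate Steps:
$\frac{\left(-195\right) 8}{\frac{1}{l}} = \frac{\left(-195\right) 8}{\frac{1}{-5520}} = - \frac{1560}{- \frac{1}{5520}} = \left(-1560\right) \left(-5520\right) = 8611200$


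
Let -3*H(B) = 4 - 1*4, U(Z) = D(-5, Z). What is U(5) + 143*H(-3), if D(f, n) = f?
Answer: -5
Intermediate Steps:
U(Z) = -5
H(B) = 0 (H(B) = -(4 - 1*4)/3 = -(4 - 4)/3 = -⅓*0 = 0)
U(5) + 143*H(-3) = -5 + 143*0 = -5 + 0 = -5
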